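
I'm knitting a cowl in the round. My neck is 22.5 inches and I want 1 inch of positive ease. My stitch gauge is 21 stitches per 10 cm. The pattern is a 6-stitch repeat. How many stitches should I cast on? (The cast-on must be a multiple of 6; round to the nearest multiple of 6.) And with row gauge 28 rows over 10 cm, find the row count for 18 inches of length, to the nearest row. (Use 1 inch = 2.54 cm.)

Cast on 126 stitches; work 128 rows.

Finished = 22.5 + 1 = 23.5 inches.
23.5 inches × 2.54 = 59.69 cm.
21/10 = 2.1 sts per cm; 59.69 × 2.1 = 125.35 sts.
Nearest multiple of 6 → 126.
18 inches = 45.72 cm; × 2.8 = 128.02 → 128 rows.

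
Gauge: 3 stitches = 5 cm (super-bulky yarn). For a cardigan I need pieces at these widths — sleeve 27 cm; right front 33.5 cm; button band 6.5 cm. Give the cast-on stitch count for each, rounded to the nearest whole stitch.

Rate = 3/5 = 0.6 sts per cm.
sleeve: 27 × 0.6 = 16.20 → 16.
right front: 33.5 × 0.6 = 20.10 → 20.
button band: 6.5 × 0.6 = 3.90 → 4.

sleeve 16; right front 20; button band 4.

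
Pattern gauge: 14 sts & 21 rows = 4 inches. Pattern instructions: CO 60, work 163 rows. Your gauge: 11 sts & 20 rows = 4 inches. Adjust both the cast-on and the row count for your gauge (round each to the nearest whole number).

Stitches: 60 × 11/14 = 47.14 → 47.
Rows: 163 × 20/21 = 155.24 → 155.

Cast on 47 stitches; work 155 rows.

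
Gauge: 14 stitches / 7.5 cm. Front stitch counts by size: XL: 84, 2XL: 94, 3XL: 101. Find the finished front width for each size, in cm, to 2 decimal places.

XL 45.00 cm; 2XL 50.36 cm; 3XL 54.11 cm.

14/7.5 = 1.867 sts per cm.
XL: 84 / 1.867 = 45.000 → 45.00 cm.
2XL: 94 / 1.867 = 50.357 → 50.36 cm.
3XL: 101 / 1.867 = 54.107 → 54.11 cm.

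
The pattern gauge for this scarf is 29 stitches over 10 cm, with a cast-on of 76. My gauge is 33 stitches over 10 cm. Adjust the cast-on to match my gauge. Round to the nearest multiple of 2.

86 stitches.

Scale factor = 33 / 29 = 1.138.
76 × 33 / 29 = 86.48 sts.
→ 86 sts.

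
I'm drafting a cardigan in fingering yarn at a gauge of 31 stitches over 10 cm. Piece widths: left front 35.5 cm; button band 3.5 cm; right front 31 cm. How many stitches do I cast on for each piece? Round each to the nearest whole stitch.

Rate = 31/10 = 3.1 sts per cm.
left front: 35.5 × 3.1 = 110.05 → 110.
button band: 3.5 × 3.1 = 10.85 → 11.
right front: 31 × 3.1 = 96.10 → 96.

left front 110; button band 11; right front 96.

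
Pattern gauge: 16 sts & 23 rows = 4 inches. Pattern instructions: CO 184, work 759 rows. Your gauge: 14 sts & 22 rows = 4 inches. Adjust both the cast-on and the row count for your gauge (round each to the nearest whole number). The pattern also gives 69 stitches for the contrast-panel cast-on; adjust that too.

Stitches: 184 × 14/16 = 161.00 → 161.
Rows: 759 × 22/23 = 726.00 → 726.
contrast-panel cast-on: 69 × 14/16 = 60.38 → 60.

Cast on 161 stitches; work 726 rows; contrast-panel cast-on 60 stitches.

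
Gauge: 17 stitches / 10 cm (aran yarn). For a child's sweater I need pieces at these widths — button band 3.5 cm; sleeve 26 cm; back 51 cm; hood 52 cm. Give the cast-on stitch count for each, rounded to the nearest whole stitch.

button band 6; sleeve 44; back 87; hood 88.

Rate = 17/10 = 1.7 sts per cm.
button band: 3.5 × 1.7 = 5.95 → 6.
sleeve: 26 × 1.7 = 44.20 → 44.
back: 51 × 1.7 = 86.70 → 87.
hood: 52 × 1.7 = 88.40 → 88.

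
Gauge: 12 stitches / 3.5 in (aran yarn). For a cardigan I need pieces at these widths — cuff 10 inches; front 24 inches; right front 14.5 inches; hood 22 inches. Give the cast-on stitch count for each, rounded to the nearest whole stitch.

cuff 34; front 82; right front 50; hood 75.

Rate = 12/3.5 = 3.429 sts per in.
cuff: 10 × 3.429 = 34.29 → 34.
front: 24 × 3.429 = 82.29 → 82.
right front: 14.5 × 3.429 = 49.71 → 50.
hood: 22 × 3.429 = 75.43 → 75.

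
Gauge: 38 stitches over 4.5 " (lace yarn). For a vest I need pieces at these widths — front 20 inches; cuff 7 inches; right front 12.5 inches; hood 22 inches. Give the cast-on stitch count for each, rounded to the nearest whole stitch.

front 169; cuff 59; right front 106; hood 186.

Rate = 38/4.5 = 8.444 sts per in.
front: 20 × 8.444 = 168.89 → 169.
cuff: 7 × 8.444 = 59.11 → 59.
right front: 12.5 × 8.444 = 105.56 → 106.
hood: 22 × 8.444 = 185.78 → 186.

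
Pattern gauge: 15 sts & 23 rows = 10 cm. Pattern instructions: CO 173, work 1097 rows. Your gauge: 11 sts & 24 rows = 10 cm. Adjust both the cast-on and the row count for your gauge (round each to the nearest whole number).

Stitches: 173 × 11/15 = 126.87 → 127.
Rows: 1097 × 24/23 = 1144.70 → 1145.

Cast on 127 stitches; work 1145 rows.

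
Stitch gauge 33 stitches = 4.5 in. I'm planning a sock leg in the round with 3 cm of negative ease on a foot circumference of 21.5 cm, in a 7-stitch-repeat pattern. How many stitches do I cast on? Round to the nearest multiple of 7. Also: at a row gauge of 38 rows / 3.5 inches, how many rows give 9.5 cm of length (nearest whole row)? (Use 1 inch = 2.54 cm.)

Cast on 56 stitches; work 41 rows.

Finished = 21.5 − 3 = 18.5 cm.
18.5 cm × 1/2.54 = 7.28 inches.
33/4.5 = 7.333 sts per in; 7.28 × 7.333 = 53.41 sts.
Nearest multiple of 7 → 56.
9.5 cm = 3.74 inches; × 10.857 = 40.61 → 41 rows.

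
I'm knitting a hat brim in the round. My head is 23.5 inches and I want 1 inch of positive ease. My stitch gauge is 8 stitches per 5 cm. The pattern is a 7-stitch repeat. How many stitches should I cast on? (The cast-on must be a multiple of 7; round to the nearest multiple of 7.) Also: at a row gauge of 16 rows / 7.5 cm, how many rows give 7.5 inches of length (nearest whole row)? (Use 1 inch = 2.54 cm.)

Cast on 98 stitches; work 41 rows.

Finished = 23.5 + 1 = 24.5 inches.
24.5 inches × 2.54 = 62.23 cm.
8/5 = 1.6 sts per cm; 62.23 × 1.6 = 99.57 sts.
Nearest multiple of 7 → 98.
7.5 inches = 19.05 cm; × 2.133 = 40.64 → 41 rows.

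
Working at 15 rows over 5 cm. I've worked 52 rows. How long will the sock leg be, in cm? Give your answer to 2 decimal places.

17.33 cm.

15 rows / 5 cm = 3 rows per cm.
52 / 3 = 17.333 cm.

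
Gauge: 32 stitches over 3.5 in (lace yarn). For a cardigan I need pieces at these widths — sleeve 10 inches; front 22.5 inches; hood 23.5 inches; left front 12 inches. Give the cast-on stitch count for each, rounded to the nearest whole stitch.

sleeve 91; front 206; hood 215; left front 110.

Rate = 32/3.5 = 9.143 sts per in.
sleeve: 10 × 9.143 = 91.43 → 91.
front: 22.5 × 9.143 = 205.71 → 206.
hood: 23.5 × 9.143 = 214.86 → 215.
left front: 12 × 9.143 = 109.71 → 110.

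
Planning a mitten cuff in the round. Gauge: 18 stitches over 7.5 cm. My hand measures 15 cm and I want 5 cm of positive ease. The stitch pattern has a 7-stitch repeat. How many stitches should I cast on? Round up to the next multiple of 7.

Finished = 15 + 5 = 20 cm.
18 / 7.5 = 2.4 sts/cm.
20 × 2.4 = 48.00 sts.
Next multiple of 7: 49.

Cast on 49 stitches.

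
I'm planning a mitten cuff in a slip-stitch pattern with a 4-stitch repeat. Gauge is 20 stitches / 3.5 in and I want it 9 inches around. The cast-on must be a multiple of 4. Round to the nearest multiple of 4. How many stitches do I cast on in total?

20 / 3.5 = 5.714 sts per inch.
9 × 5.714 = 51.43 sts.
Nearest multiple of 4: 52.

CO 52 sts.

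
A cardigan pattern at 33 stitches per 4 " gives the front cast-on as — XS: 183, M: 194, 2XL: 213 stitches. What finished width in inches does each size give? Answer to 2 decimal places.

XS 22.18 inches; M 23.52 inches; 2XL 25.82 inches.

33/4 = 8.25 sts per in.
XS: 183 / 8.25 = 22.182 → 22.18 in.
M: 194 / 8.25 = 23.515 → 23.52 in.
2XL: 213 / 8.25 = 25.818 → 25.82 in.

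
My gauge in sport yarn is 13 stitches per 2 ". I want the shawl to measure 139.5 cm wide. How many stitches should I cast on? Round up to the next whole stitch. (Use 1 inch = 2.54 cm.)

139.5 cm = 54.92 in.
13 stitches / 2 in = 6.5 stitches per inch.
54.92 × 6.5 = 356.99 stitches.
Round up → 357.

CO 357 sts.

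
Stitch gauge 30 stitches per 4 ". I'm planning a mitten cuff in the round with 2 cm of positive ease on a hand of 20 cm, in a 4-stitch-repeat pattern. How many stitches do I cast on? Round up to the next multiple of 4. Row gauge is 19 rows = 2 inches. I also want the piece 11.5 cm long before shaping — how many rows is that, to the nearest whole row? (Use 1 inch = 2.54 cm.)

Cast on 68 stitches; work 43 rows.

Finished = 20 + 2 = 22 cm.
22 cm × 1/2.54 = 8.66 inches.
30/4 = 7.5 sts per in; 8.66 × 7.5 = 64.96 sts.
Next multiple of 4 → 68.
11.5 cm = 4.53 inches; × 9.5 = 43.01 → 43 rows.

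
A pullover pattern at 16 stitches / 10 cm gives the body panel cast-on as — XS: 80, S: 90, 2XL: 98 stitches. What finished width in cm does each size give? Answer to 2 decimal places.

XS 50.00 cm; S 56.25 cm; 2XL 61.25 cm.

16/10 = 1.6 sts per cm.
XS: 80 / 1.6 = 50.000 → 50.00 cm.
S: 90 / 1.6 = 56.250 → 56.25 cm.
2XL: 98 / 1.6 = 61.250 → 61.25 cm.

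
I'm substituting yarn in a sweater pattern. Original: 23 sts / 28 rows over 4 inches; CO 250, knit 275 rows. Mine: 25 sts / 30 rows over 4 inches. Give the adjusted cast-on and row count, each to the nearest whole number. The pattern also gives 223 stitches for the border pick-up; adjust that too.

Stitches: 250 × 25/23 = 271.74 → 272.
Rows: 275 × 30/28 = 294.64 → 295.
border pick-up: 223 × 25/23 = 242.39 → 242.

Cast on 272 stitches; work 295 rows; border pick-up 242 stitches.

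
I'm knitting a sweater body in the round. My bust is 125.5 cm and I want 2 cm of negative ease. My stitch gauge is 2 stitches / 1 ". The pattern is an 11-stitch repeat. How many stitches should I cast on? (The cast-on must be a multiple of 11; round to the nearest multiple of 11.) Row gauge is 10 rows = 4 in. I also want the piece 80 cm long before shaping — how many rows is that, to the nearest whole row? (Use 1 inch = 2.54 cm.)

Finished = 125.5 − 2 = 123.5 cm.
123.5 cm × 1/2.54 = 48.62 inches.
2/1 = 2 sts per in; 48.62 × 2 = 97.24 sts.
Nearest multiple of 11 → 99.
80 cm = 31.50 inches; × 2.5 = 78.74 → 79 rows.

Cast on 99 stitches; work 79 rows.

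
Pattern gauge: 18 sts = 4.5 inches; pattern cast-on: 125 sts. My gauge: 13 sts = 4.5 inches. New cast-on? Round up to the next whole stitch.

Scale factor = 13 / 18 = 0.722.
125 × 13 / 18 = 90.28 sts.
→ 91 sts.

Cast on 91 stitches.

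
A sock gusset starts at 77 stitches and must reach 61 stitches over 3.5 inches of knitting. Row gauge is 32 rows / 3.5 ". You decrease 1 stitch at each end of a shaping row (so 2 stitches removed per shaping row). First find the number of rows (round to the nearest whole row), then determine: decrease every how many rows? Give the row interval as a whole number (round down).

Rows = 3.5 × 9.143 = 32.0 → 32 rows.
Stitches to remove: 16 → 8 shaping rows (at 2 st each).
32 / 8 = 4.00 → every 4 rows.

Decrease every 4th row.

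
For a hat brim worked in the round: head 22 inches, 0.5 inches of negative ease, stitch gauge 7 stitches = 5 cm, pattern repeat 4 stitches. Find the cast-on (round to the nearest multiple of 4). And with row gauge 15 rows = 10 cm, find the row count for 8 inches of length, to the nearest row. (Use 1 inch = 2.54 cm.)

Cast on 76 stitches; work 30 rows.

Finished = 22 − 0.5 = 21.5 inches.
21.5 inches × 2.54 = 54.61 cm.
7/5 = 1.4 sts per cm; 54.61 × 1.4 = 76.45 sts.
Nearest multiple of 4 → 76.
8 inches = 20.32 cm; × 1.5 = 30.48 → 30 rows.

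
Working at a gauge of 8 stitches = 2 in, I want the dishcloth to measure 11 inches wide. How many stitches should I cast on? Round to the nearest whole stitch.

8 stitches / 2 in = 4 stitches per inch.
11 × 4 = 44.00 stitches.

CO 44 sts.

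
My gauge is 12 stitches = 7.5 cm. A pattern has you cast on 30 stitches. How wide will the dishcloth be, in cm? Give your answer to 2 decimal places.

12 stitches / 7.5 cm = 1.6 stitches per cm.
30 / 1.6 = 18.750 cm.

18.75 cm.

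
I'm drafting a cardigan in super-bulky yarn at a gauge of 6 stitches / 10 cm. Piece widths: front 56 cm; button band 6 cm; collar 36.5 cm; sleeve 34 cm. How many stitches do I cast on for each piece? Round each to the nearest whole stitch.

Rate = 6/10 = 0.6 sts per cm.
front: 56 × 0.6 = 33.60 → 34.
button band: 6 × 0.6 = 3.60 → 4.
collar: 36.5 × 0.6 = 21.90 → 22.
sleeve: 34 × 0.6 = 20.40 → 20.

front 34; button band 4; collar 22; sleeve 20.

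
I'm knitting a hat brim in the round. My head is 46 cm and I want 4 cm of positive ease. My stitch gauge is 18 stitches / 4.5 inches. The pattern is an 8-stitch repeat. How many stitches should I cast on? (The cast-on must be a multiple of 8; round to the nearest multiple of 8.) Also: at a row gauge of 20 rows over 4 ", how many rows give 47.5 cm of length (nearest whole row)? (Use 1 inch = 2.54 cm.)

Cast on 80 stitches; work 94 rows.

Finished = 46 + 4 = 50 cm.
50 cm × 1/2.54 = 19.69 inches.
18/4.5 = 4 sts per in; 19.69 × 4 = 78.74 sts.
Nearest multiple of 8 → 80.
47.5 cm = 18.70 inches; × 5 = 93.50 → 94 rows.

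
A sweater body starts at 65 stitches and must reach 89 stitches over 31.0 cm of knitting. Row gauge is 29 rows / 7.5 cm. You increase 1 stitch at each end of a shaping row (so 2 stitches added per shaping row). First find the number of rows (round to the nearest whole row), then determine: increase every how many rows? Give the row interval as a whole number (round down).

Rows = 31.0 × 3.867 = 119.9 → 120 rows.
Stitches to add: 24 → 12 shaping rows (at 2 st each).
120 / 12 = 10.00 → every 10 rows.

Increase every 10th row.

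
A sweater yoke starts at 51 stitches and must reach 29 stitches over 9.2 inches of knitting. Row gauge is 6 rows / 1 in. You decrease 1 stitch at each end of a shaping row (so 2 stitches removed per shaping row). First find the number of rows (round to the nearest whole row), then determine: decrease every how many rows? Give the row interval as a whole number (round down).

Rows = 9.2 × 6 = 55.2 → 55 rows.
Stitches to remove: 22 → 11 shaping rows (at 2 st each).
55 / 11 = 5.00 → every 5 rows.

Decrease every 5th row.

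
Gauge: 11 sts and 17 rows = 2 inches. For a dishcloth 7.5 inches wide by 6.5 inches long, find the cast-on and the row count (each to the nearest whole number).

Stitch gauge = 11/2 = 5.5 sts/in; 7.5 × 5.5 = 41.25 → 41 sts.
Row gauge = 17/2 = 8.5 rows/in; 6.5 × 8.5 = 55.25 → 55 rows.

Cast on 41 stitches and work 55 rows.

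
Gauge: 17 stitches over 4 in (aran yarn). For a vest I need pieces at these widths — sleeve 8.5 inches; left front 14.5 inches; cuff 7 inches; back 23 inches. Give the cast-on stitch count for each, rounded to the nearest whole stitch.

Rate = 17/4 = 4.25 sts per in.
sleeve: 8.5 × 4.25 = 36.12 → 36.
left front: 14.5 × 4.25 = 61.62 → 62.
cuff: 7 × 4.25 = 29.75 → 30.
back: 23 × 4.25 = 97.75 → 98.

sleeve 36; left front 62; cuff 30; back 98.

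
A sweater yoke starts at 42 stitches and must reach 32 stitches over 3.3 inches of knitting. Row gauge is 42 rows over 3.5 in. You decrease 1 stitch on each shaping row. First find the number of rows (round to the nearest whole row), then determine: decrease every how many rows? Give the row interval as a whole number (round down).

Decrease every 4th row.

Rows = 3.3 × 12 = 39.6 → 40 rows.
Stitches to remove: 10 → 10 shaping rows (at 1 st each).
40 / 10 = 4.00 → every 4 rows.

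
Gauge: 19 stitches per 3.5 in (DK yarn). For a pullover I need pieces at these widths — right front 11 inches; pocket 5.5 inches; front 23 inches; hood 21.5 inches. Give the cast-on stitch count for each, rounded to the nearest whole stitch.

Rate = 19/3.5 = 5.429 sts per in.
right front: 11 × 5.429 = 59.71 → 60.
pocket: 5.5 × 5.429 = 29.86 → 30.
front: 23 × 5.429 = 124.86 → 125.
hood: 21.5 × 5.429 = 116.71 → 117.

right front 60; pocket 30; front 125; hood 117.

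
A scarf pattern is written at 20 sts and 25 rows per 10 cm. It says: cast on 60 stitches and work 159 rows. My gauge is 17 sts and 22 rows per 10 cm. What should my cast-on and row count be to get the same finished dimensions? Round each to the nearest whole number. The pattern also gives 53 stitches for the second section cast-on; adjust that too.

Stitches: 60 × 17/20 = 51.00 → 51.
Rows: 159 × 22/25 = 139.92 → 140.
second section cast-on: 53 × 17/20 = 45.05 → 45.

Cast on 51 stitches; work 140 rows; second section cast-on 45 stitches.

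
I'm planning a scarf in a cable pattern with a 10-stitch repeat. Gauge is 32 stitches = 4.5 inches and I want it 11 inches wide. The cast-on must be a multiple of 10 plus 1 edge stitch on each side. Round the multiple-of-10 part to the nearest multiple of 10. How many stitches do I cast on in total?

CO 82 sts.

32 / 4.5 = 7.111 sts per inch.
11 × 7.111 = 78.22 sts.
Less 2 edge sts → 76.22 for the repeat.
Nearest multiple of 10: 80.
Add back 2 edge sts → 82.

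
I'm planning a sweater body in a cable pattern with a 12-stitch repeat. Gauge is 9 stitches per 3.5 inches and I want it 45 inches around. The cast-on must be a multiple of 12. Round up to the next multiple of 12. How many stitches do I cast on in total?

CO 120 sts.

9 / 3.5 = 2.571 sts per inch.
45 × 2.571 = 115.71 sts.
Next multiple of 12: 120.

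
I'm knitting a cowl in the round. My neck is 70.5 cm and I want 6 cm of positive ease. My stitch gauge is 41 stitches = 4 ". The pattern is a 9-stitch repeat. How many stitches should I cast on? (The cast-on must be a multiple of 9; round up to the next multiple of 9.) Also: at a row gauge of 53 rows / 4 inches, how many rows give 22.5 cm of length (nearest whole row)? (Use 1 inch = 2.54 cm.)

Cast on 315 stitches; work 117 rows.

Finished = 70.5 + 6 = 76.5 cm.
76.5 cm × 1/2.54 = 30.12 inches.
41/4 = 10.25 sts per in; 30.12 × 10.25 = 308.71 sts.
Next multiple of 9 → 315.
22.5 cm = 8.86 inches; × 13.25 = 117.37 → 117 rows.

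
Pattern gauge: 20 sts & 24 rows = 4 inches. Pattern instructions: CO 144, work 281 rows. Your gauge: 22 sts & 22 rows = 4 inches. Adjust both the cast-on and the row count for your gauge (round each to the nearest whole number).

Cast on 158 stitches; work 258 rows.

Stitches: 144 × 22/20 = 158.40 → 158.
Rows: 281 × 22/24 = 257.58 → 258.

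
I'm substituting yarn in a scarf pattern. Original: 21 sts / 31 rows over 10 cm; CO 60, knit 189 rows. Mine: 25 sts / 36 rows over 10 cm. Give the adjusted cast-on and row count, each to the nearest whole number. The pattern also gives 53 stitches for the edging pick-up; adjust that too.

Stitches: 60 × 25/21 = 71.43 → 71.
Rows: 189 × 36/31 = 219.48 → 219.
edging pick-up: 53 × 25/21 = 63.10 → 63.

Cast on 71 stitches; work 219 rows; edging pick-up 63 stitches.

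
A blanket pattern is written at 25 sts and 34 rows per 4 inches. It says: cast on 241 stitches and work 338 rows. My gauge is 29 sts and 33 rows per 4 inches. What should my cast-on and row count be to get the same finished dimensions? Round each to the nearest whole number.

Cast on 280 stitches; work 328 rows.

Stitches: 241 × 29/25 = 279.56 → 280.
Rows: 338 × 33/34 = 328.06 → 328.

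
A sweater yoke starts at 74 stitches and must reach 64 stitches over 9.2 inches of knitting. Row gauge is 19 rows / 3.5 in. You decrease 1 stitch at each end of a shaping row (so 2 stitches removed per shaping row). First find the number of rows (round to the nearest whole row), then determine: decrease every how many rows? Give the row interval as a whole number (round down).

Rows = 9.2 × 5.429 = 49.9 → 50 rows.
Stitches to remove: 10 → 5 shaping rows (at 2 st each).
50 / 5 = 10.00 → every 10 rows.

Decrease every 10th row.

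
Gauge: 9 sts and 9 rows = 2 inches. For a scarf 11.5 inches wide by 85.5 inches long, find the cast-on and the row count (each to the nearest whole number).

Cast on 52 stitches and work 385 rows.

Stitch gauge = 9/2 = 4.5 sts/in; 11.5 × 4.5 = 51.75 → 52 sts.
Row gauge = 9/2 = 4.5 rows/in; 85.5 × 4.5 = 384.75 → 385 rows.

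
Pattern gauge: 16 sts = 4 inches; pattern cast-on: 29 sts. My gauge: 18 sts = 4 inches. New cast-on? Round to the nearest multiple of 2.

Scale factor = 18 / 16 = 1.125.
29 × 18 / 16 = 32.62 sts.
→ 32 sts.

CO 32 sts.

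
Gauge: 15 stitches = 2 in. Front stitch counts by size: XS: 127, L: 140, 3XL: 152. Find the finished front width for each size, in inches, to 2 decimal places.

15/2 = 7.5 sts per in.
XS: 127 / 7.5 = 16.933 → 16.93 in.
L: 140 / 7.5 = 18.667 → 18.67 in.
3XL: 152 / 7.5 = 20.267 → 20.27 in.

XS 16.93 inches; L 18.67 inches; 3XL 20.27 inches.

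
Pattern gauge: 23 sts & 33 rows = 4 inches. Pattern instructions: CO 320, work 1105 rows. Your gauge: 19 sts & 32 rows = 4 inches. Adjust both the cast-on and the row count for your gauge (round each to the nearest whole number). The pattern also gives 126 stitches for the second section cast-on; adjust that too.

Cast on 264 stitches; work 1072 rows; second section cast-on 104 stitches.

Stitches: 320 × 19/23 = 264.35 → 264.
Rows: 1105 × 32/33 = 1071.52 → 1072.
second section cast-on: 126 × 19/23 = 104.09 → 104.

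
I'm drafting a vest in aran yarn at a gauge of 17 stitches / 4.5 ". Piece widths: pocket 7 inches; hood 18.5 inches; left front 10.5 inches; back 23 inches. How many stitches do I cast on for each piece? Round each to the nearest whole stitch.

Rate = 17/4.5 = 3.778 sts per in.
pocket: 7 × 3.778 = 26.44 → 26.
hood: 18.5 × 3.778 = 69.89 → 70.
left front: 10.5 × 3.778 = 39.67 → 40.
back: 23 × 3.778 = 86.89 → 87.

pocket 26; hood 70; left front 40; back 87.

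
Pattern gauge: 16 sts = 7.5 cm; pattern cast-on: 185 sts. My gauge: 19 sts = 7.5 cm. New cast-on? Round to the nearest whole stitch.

Scale factor = 19 / 16 = 1.188.
185 × 19 / 16 = 219.69 sts.
→ 220 sts.

CO 220 sts.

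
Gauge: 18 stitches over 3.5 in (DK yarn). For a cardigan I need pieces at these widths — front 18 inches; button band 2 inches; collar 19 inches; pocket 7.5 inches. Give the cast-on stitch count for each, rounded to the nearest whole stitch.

front 93; button band 10; collar 98; pocket 39.

Rate = 18/3.5 = 5.143 sts per in.
front: 18 × 5.143 = 92.57 → 93.
button band: 2 × 5.143 = 10.29 → 10.
collar: 19 × 5.143 = 97.71 → 98.
pocket: 7.5 × 5.143 = 38.57 → 39.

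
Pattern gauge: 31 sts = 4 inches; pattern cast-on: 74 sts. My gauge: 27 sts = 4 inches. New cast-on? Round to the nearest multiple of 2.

Scale factor = 27 / 31 = 0.871.
74 × 27 / 31 = 64.45 sts.
→ 64 sts.

CO 64 sts.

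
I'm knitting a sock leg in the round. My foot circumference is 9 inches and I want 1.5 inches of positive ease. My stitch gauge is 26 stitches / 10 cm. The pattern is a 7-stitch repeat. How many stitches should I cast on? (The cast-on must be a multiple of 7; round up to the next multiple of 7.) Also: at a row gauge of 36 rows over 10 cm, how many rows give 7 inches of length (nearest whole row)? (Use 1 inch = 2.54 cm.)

Cast on 70 stitches; work 64 rows.

Finished = 9 + 1.5 = 10.5 inches.
10.5 inches × 2.54 = 26.67 cm.
26/10 = 2.6 sts per cm; 26.67 × 2.6 = 69.34 sts.
Next multiple of 7 → 70.
7 inches = 17.78 cm; × 3.6 = 64.01 → 64 rows.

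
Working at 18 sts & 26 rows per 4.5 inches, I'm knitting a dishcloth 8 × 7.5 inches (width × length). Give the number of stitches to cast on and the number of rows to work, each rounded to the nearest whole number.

Cast on 32 stitches and work 43 rows.

Stitch gauge = 18/4.5 = 4 sts/in; 8 × 4 = 32.00 → 32 sts.
Row gauge = 26/4.5 = 5.778 rows/in; 7.5 × 5.778 = 43.33 → 43 rows.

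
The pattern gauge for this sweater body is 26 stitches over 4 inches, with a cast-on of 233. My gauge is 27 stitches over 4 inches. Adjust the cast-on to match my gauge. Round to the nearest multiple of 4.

CO 240 sts.

Scale factor = 27 / 26 = 1.038.
233 × 27 / 26 = 241.96 sts.
→ 240 sts.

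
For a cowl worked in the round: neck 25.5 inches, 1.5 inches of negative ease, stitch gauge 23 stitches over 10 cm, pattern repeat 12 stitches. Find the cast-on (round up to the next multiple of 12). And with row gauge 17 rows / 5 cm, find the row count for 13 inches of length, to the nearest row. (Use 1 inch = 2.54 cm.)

Finished = 25.5 − 1.5 = 24 inches.
24 inches × 2.54 = 60.96 cm.
23/10 = 2.3 sts per cm; 60.96 × 2.3 = 140.21 sts.
Next multiple of 12 → 144.
13 inches = 33.02 cm; × 3.4 = 112.27 → 112 rows.

Cast on 144 stitches; work 112 rows.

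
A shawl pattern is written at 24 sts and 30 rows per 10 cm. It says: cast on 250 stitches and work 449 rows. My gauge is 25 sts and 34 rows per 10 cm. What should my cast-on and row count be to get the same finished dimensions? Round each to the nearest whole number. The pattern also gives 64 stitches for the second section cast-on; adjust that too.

Cast on 260 stitches; work 509 rows; second section cast-on 67 stitches.

Stitches: 250 × 25/24 = 260.42 → 260.
Rows: 449 × 34/30 = 508.87 → 509.
second section cast-on: 64 × 25/24 = 66.67 → 67.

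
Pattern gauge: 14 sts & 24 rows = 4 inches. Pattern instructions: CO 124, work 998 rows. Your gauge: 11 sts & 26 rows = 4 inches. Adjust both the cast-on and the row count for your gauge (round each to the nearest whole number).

Stitches: 124 × 11/14 = 97.43 → 97.
Rows: 998 × 26/24 = 1081.17 → 1081.

Cast on 97 stitches; work 1081 rows.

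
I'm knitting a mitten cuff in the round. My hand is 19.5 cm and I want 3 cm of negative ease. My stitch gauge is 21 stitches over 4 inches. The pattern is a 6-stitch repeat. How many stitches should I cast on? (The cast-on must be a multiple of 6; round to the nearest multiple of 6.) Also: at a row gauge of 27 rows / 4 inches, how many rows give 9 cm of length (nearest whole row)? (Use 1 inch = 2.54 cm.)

Finished = 19.5 − 3 = 16.5 cm.
16.5 cm × 1/2.54 = 6.50 inches.
21/4 = 5.25 sts per in; 6.50 × 5.25 = 34.10 sts.
Nearest multiple of 6 → 36.
9 cm = 3.54 inches; × 6.75 = 23.92 → 24 rows.

Cast on 36 stitches; work 24 rows.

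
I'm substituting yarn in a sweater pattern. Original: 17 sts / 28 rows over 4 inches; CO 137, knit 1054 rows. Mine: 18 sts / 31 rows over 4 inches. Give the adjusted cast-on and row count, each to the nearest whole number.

Cast on 145 stitches; work 1167 rows.

Stitches: 137 × 18/17 = 145.06 → 145.
Rows: 1054 × 31/28 = 1166.93 → 1167.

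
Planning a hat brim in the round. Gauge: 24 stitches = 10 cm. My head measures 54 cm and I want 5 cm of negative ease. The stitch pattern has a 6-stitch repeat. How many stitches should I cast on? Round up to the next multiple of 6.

Finished = 54 − 5 = 49 cm.
24 / 10 = 2.4 sts/cm.
49 × 2.4 = 117.60 sts.
Next multiple of 6: 120.

120 stitches.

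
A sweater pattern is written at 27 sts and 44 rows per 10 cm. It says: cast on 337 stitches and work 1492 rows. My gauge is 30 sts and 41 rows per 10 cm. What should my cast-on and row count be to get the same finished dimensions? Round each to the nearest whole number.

Stitches: 337 × 30/27 = 374.44 → 374.
Rows: 1492 × 41/44 = 1390.27 → 1390.

Cast on 374 stitches; work 1390 rows.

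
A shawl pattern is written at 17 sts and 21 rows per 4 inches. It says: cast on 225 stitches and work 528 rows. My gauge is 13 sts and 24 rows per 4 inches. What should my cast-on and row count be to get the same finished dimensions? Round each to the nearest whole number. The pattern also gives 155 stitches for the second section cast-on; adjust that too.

Cast on 172 stitches; work 603 rows; second section cast-on 119 stitches.

Stitches: 225 × 13/17 = 172.06 → 172.
Rows: 528 × 24/21 = 603.43 → 603.
second section cast-on: 155 × 13/17 = 118.53 → 119.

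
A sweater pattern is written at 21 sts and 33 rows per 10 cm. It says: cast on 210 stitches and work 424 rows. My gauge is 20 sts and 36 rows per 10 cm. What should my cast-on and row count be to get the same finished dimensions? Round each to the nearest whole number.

Cast on 200 stitches; work 463 rows.

Stitches: 210 × 20/21 = 200.00 → 200.
Rows: 424 × 36/33 = 462.55 → 463.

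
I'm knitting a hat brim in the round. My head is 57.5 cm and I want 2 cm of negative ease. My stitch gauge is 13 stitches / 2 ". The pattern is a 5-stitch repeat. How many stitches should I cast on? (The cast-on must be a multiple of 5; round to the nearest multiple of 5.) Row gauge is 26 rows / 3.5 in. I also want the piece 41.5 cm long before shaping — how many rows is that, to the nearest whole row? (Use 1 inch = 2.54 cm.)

Finished = 57.5 − 2 = 55.5 cm.
55.5 cm × 1/2.54 = 21.85 inches.
13/2 = 6.5 sts per in; 21.85 × 6.5 = 142.03 sts.
Nearest multiple of 5 → 140.
41.5 cm = 16.34 inches; × 7.429 = 121.37 → 121 rows.

Cast on 140 stitches; work 121 rows.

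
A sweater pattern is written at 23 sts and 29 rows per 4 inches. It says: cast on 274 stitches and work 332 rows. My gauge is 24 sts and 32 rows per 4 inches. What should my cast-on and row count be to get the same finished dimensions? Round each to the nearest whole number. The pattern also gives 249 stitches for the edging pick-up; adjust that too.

Stitches: 274 × 24/23 = 285.91 → 286.
Rows: 332 × 32/29 = 366.34 → 366.
edging pick-up: 249 × 24/23 = 259.83 → 260.

Cast on 286 stitches; work 366 rows; edging pick-up 260 stitches.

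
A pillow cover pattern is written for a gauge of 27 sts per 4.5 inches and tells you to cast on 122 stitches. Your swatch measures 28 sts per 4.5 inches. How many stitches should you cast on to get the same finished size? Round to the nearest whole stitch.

CO 127 sts.

Scale factor = 28 / 27 = 1.037.
122 × 28 / 27 = 126.52 sts.
→ 127 sts.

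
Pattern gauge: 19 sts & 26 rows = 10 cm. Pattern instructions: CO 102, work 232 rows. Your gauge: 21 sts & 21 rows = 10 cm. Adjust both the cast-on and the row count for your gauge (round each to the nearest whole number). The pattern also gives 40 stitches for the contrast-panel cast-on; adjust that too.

Cast on 113 stitches; work 187 rows; contrast-panel cast-on 44 stitches.

Stitches: 102 × 21/19 = 112.74 → 113.
Rows: 232 × 21/26 = 187.38 → 187.
contrast-panel cast-on: 40 × 21/19 = 44.21 → 44.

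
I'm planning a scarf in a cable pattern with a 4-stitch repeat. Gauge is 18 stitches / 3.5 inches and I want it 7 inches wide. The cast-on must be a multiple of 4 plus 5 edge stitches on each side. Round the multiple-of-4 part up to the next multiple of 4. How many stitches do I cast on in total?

Cast on 38 stitches.

18 / 3.5 = 5.143 sts per inch.
7 × 5.143 = 36.00 sts.
Less 10 edge sts → 26.00 for the repeat.
Next multiple of 4: 28.
Add back 10 edge sts → 38.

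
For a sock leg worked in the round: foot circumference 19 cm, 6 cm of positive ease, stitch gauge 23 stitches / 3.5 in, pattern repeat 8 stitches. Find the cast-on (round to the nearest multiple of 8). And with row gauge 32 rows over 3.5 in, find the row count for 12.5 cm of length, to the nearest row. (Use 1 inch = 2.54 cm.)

Finished = 19 + 6 = 25 cm.
25 cm × 1/2.54 = 9.84 inches.
23/3.5 = 6.571 sts per in; 9.84 × 6.571 = 64.68 sts.
Nearest multiple of 8 → 64.
12.5 cm = 4.92 inches; × 9.143 = 44.99 → 45 rows.

Cast on 64 stitches; work 45 rows.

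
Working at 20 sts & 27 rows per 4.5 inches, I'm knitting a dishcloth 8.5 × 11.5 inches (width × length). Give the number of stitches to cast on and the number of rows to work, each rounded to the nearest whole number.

Cast on 38 stitches and work 69 rows.

Stitch gauge = 20/4.5 = 4.444 sts/in; 8.5 × 4.444 = 37.78 → 38 sts.
Row gauge = 27/4.5 = 6 rows/in; 11.5 × 6 = 69.00 → 69 rows.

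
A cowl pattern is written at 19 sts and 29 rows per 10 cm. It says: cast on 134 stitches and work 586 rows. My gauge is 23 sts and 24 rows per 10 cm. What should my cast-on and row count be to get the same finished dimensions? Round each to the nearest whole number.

Cast on 162 stitches; work 485 rows.

Stitches: 134 × 23/19 = 162.21 → 162.
Rows: 586 × 24/29 = 484.97 → 485.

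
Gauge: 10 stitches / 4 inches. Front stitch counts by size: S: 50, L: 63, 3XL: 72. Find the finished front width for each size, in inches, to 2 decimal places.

S 20.00 inches; L 25.20 inches; 3XL 28.80 inches.

10/4 = 2.5 sts per in.
S: 50 / 2.5 = 20.000 → 20.00 in.
L: 63 / 2.5 = 25.200 → 25.20 in.
3XL: 72 / 2.5 = 28.800 → 28.80 in.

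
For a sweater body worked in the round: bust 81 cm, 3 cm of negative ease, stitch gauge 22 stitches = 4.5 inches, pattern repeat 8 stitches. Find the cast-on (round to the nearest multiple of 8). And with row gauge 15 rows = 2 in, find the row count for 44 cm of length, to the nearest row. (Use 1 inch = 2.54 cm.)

Cast on 152 stitches; work 130 rows.

Finished = 81 − 3 = 78 cm.
78 cm × 1/2.54 = 30.71 inches.
22/4.5 = 4.889 sts per in; 30.71 × 4.889 = 150.13 sts.
Nearest multiple of 8 → 152.
44 cm = 17.32 inches; × 7.5 = 129.92 → 130 rows.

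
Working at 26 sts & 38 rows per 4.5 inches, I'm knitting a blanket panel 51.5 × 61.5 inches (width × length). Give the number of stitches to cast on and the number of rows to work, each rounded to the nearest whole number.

Stitch gauge = 26/4.5 = 5.778 sts/in; 51.5 × 5.778 = 297.56 → 298 sts.
Row gauge = 38/4.5 = 8.444 rows/in; 61.5 × 8.444 = 519.33 → 519 rows.

Cast on 298 stitches and work 519 rows.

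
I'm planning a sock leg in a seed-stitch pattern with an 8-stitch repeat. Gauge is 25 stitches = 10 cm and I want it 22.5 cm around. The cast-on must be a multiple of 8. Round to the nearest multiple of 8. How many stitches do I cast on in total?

Cast on 56 stitches.

25 / 10 = 2.5 sts per cm.
22.5 × 2.5 = 56.25 sts.
Nearest multiple of 8: 56.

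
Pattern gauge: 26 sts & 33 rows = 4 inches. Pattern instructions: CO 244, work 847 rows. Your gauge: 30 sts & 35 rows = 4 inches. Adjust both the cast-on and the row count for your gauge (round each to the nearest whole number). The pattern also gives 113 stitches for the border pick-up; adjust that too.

Cast on 282 stitches; work 898 rows; border pick-up 130 stitches.

Stitches: 244 × 30/26 = 281.54 → 282.
Rows: 847 × 35/33 = 898.33 → 898.
border pick-up: 113 × 30/26 = 130.38 → 130.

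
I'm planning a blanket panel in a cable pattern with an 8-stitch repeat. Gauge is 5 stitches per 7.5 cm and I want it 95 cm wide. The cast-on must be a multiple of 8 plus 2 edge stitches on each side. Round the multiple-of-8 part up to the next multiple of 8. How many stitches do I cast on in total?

Cast on 68 stitches.

5 / 7.5 = 0.667 sts per cm.
95 × 0.667 = 63.33 sts.
Less 4 edge sts → 59.33 for the repeat.
Next multiple of 8: 64.
Add back 4 edge sts → 68.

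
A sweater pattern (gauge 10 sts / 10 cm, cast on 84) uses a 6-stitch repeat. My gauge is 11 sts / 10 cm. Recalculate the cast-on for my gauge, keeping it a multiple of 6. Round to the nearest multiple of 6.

CO 90 sts.

84 × 11 / 10 = 92.40.
Nearest multiple of 6: 90.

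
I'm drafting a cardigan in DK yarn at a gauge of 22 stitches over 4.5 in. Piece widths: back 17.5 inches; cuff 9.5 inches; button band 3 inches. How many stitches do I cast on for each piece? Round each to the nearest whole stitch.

Rate = 22/4.5 = 4.889 sts per in.
back: 17.5 × 4.889 = 85.56 → 86.
cuff: 9.5 × 4.889 = 46.44 → 46.
button band: 3 × 4.889 = 14.67 → 15.

back 86; cuff 46; button band 15.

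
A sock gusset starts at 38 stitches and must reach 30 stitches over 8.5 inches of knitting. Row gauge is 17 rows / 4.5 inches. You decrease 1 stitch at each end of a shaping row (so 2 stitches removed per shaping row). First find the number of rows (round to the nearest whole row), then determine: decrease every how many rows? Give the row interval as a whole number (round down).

Decrease every 8th row.

Rows = 8.5 × 3.778 = 32.1 → 32 rows.
Stitches to remove: 8 → 4 shaping rows (at 2 st each).
32 / 4 = 8.00 → every 8 rows.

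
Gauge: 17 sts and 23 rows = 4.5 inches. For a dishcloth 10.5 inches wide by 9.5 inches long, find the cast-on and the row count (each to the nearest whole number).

Stitch gauge = 17/4.5 = 3.778 sts/in; 10.5 × 3.778 = 39.67 → 40 sts.
Row gauge = 23/4.5 = 5.111 rows/in; 9.5 × 5.111 = 48.56 → 49 rows.

Cast on 40 stitches and work 49 rows.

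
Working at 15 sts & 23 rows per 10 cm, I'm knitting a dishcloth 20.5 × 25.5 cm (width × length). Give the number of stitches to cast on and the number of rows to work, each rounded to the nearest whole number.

Cast on 31 stitches and work 59 rows.

Stitch gauge = 15/10 = 1.5 sts/cm; 20.5 × 1.5 = 30.75 → 31 sts.
Row gauge = 23/10 = 2.3 rows/cm; 25.5 × 2.3 = 58.65 → 59 rows.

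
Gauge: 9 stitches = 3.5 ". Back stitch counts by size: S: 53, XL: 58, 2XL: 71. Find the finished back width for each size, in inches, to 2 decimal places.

9/3.5 = 2.571 sts per in.
S: 53 / 2.571 = 20.611 → 20.61 in.
XL: 58 / 2.571 = 22.556 → 22.56 in.
2XL: 71 / 2.571 = 27.611 → 27.61 in.

S 20.61 inches; XL 22.56 inches; 2XL 27.61 inches.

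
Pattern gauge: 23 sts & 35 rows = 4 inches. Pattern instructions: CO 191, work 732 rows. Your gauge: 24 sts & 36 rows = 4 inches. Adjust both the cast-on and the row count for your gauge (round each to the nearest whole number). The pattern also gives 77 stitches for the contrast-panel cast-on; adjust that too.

Cast on 199 stitches; work 753 rows; contrast-panel cast-on 80 stitches.

Stitches: 191 × 24/23 = 199.30 → 199.
Rows: 732 × 36/35 = 752.91 → 753.
contrast-panel cast-on: 77 × 24/23 = 80.35 → 80.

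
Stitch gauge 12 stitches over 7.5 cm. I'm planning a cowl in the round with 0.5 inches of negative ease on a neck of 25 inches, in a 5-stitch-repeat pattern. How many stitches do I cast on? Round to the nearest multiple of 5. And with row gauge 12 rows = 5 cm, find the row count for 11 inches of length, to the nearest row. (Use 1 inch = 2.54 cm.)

Cast on 100 stitches; work 67 rows.

Finished = 25 − 0.5 = 24.5 inches.
24.5 inches × 2.54 = 62.23 cm.
12/7.5 = 1.6 sts per cm; 62.23 × 1.6 = 99.57 sts.
Nearest multiple of 5 → 100.
11 inches = 27.94 cm; × 2.4 = 67.06 → 67 rows.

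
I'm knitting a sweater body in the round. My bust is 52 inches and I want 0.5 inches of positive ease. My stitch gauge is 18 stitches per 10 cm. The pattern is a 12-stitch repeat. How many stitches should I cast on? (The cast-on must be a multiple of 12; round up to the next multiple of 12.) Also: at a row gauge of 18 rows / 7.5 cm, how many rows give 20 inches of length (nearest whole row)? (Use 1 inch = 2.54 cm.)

Finished = 52 + 0.5 = 52.5 inches.
52.5 inches × 2.54 = 133.35 cm.
18/10 = 1.8 sts per cm; 133.35 × 1.8 = 240.03 sts.
Next multiple of 12 → 252.
20 inches = 50.80 cm; × 2.4 = 121.92 → 122 rows.

Cast on 252 stitches; work 122 rows.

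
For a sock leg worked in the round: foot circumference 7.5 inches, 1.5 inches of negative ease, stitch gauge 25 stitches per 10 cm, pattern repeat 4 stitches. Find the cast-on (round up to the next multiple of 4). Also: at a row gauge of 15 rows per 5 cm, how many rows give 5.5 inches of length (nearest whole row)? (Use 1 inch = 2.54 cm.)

Cast on 40 stitches; work 42 rows.

Finished = 7.5 − 1.5 = 6 inches.
6 inches × 2.54 = 15.24 cm.
25/10 = 2.5 sts per cm; 15.24 × 2.5 = 38.10 sts.
Next multiple of 4 → 40.
5.5 inches = 13.97 cm; × 3 = 41.91 → 42 rows.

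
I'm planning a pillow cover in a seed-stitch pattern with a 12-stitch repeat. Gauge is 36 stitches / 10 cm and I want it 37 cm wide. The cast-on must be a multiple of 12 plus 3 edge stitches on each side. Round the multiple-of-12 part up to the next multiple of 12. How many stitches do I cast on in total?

36 / 10 = 3.6 sts per cm.
37 × 3.6 = 133.20 sts.
Less 6 edge sts → 127.20 for the repeat.
Next multiple of 12: 132.
Add back 6 edge sts → 138.

Cast on 138 stitches.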